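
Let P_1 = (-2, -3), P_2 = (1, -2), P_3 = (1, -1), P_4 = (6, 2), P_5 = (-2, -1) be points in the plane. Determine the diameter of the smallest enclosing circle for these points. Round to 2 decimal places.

9.43

A smallest enclosing disk is always determined by at most three of the input points on its boundary.
The farthest pair is P_1–P_4 with squared distance 89. The circle on this segment as diameter has centre (2, -0.5) and r² = 89/4 = 22.25.
Check P_2: distance² to centre = 3.25 ≤ 22.25, so it lies inside.
All remaining points lie in this disk, and no smaller disk contains both endpoints, so this is the minimum enclosing circle.
Diameter = 2r = 2√(22.25) ≈ 9.43.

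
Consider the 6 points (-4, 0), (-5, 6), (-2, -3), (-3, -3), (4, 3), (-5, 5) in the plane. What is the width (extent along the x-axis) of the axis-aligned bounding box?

9

max x = 4, min x = -5, so width = 9.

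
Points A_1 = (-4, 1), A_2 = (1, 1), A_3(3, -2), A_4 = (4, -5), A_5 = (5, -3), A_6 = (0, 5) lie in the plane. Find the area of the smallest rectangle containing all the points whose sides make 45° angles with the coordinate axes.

56

In coordinates u = x + y, v = x − y the rectangle is axis-aligned; the map (x,y)→(u,v) scales areas by 2.
u-values: -3, 2, 1, -1, 2, 5; range = 5 − (-3) = 8.
v-values: -5, 0, 5, 9, 8, -5; range = 9 − (-5) = 14.
Area = (8 × 14) / 2 = 56.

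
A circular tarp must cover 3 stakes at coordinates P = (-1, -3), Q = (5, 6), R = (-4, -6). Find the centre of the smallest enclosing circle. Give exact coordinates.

(0.5, 0)

Side lengths²: PQ² = 117, PR² = 18, QR² = 225.
Since QR² = 225 ≥ 117 + 18 = 135, the angle opposite QR is not acute, so the smallest enclosing circle has QR as diameter.
Centre = midpoint of QR = (0.5, 0), r² = 225/4 = 56.25.
Centre = (0.5, 0).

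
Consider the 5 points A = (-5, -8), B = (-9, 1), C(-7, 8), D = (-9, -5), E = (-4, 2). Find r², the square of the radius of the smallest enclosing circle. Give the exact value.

65

A smallest enclosing disk is always determined by at most three of the input points on its boundary.
The farthest pair is A–C with squared distance 260. The circle on this segment as diameter has centre (-6, 0) and r² = 260/4 = 65.
Check B: distance² to centre = 10 ≤ 65, so it lies inside.
All remaining points lie in this disk, and no smaller disk contains both endpoints, so this is the minimum enclosing circle.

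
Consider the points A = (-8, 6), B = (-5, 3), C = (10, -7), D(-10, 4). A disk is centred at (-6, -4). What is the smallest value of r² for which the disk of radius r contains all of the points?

265

The required radius is the distance from (-6, -4) to the farthest point.
Squared distances: 104, 50, 265, 80.
Maximum is 265, attained at C.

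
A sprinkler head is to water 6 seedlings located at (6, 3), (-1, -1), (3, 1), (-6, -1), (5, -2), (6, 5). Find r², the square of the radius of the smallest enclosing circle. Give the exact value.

By Welzl's lemma the MEC is supported by two points (diametrically opposite) or three points (on a circumcircle).
The farthest pair is (-6, -1)–(6, 5) with squared distance 180. The circle on this segment as diameter has centre (0, 2) and r² = 180/4 = 45.
Check (6, 3): distance² to centre = 37 ≤ 45, so it lies inside.
All remaining points lie in this disk, and no smaller disk contains both endpoints, so this is the minimum enclosing circle.

45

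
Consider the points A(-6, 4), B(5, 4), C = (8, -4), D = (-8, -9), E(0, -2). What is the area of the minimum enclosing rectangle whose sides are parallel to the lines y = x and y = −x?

286

In coordinates u = x + y, v = x − y the rectangle is axis-aligned; the map (x,y)→(u,v) scales areas by 2.
u-values: -2, 9, 4, -17, -2; range = 9 − (-17) = 26.
v-values: -10, 1, 12, 1, 2; range = 12 − (-10) = 22.
Area = (26 × 22) / 2 = 286.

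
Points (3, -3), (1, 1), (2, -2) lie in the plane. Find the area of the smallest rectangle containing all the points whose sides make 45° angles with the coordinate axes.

In coordinates u = x + y, v = x − y the rectangle is axis-aligned; the map (x,y)→(u,v) scales areas by 2.
u-values: 0, 2, 0; range = 2 − 0 = 2.
v-values: 6, 0, 4; range = 6 − 0 = 6.
Area = (2 × 6) / 2 = 6.

6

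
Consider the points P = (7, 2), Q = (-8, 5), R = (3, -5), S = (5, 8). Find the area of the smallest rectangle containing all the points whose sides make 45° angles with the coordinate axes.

In coordinates u = x + y, v = x − y the rectangle is axis-aligned; the map (x,y)→(u,v) scales areas by 2.
u-values: 9, -3, -2, 13; range = 13 − (-3) = 16.
v-values: 5, -13, 8, -3; range = 8 − (-13) = 21.
Area = (16 × 21) / 2 = 168.

168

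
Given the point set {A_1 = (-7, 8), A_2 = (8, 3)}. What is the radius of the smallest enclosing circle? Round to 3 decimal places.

7.906

The smallest circle enclosing two points has them as diameter endpoints.
Centre = midpoint = (0.5, 5.5); r² = |A_1A_2|²/4 = 250/4 = 62.5.
r = √(62.5) ≈ 7.906.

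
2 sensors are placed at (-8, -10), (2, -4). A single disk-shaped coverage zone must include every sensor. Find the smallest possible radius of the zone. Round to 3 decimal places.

The smallest circle enclosing two points has them as diameter endpoints.
Centre = midpoint = (-3, -7); r² = |(-8, -10)−(2, -4)|²/4 = 136/4 = 34.
r = √34 ≈ 5.831.

5.831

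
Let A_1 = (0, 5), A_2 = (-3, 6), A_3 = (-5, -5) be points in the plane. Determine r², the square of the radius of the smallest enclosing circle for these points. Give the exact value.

Side lengths²: A_1A_2² = 10, A_1A_3² = 125, A_2A_3² = 125.
Since A_2A_3² = 125 < 125 + 10 = 135, the triangle is acute, so the smallest enclosing circle is the circumcircle.
Circumcentre = (-45/14, 5/14), r² = 3125/98.

3125/98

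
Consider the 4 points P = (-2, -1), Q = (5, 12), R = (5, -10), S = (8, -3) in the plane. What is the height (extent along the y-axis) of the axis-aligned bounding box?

22

max y = 12, min y = -10, so height = 22.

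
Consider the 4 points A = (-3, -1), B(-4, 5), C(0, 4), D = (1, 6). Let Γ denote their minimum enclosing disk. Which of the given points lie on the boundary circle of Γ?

By Welzl's lemma the MEC is supported by two points (diametrically opposite) or three points (on a circumcircle).
The farthest pair is A–D with squared distance 65. The circle on this segment as diameter has centre (-1, 2.5) and r² = 65/4 = 16.25.
Check B: distance² to centre = 15.25 ≤ 16.25, so it lies inside.
All remaining points lie in this disk, and no smaller disk contains both endpoints, so this is the minimum enclosing circle.
The points at distance exactly r from the centre are A, D — 2 points.

A, D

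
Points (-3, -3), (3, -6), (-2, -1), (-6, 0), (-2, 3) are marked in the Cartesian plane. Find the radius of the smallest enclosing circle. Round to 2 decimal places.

5.46

The minimum enclosing circle is determined by three boundary points: (3, -6), (-6, 0), (-2, 3).
Their circumcentre is (-37/34, -81/34) with r² = 17225/578.
The farthest remaining point (-3, -3) is at distance² 2333/578 ≤ 17225/578.
r = √(17225/578) ≈ 5.46.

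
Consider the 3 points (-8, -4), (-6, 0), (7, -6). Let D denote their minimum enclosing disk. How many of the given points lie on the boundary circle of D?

Call the three points A, B, C in the order given.
Side lengths²: AB² = 20, AC² = 229, BC² = 205.
Since AC² = 229 ≥ 205 + 20 = 225, the angle opposite AC is not acute, so the smallest enclosing circle has AC as diameter.
Centre = midpoint of AC = (-0.5, -5), r² = 229/4 = 57.25.
The points at distance exactly r from the centre are (-8, -4), (7, -6) — 2 points.

2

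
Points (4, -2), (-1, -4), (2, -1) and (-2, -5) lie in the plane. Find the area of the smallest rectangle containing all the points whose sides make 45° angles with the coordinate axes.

In coordinates u = x + y, v = x − y the rectangle is axis-aligned; the map (x,y)→(u,v) scales areas by 2.
u-values: 2, -5, 1, -7; range = 2 − (-7) = 9.
v-values: 6, 3, 3, 3; range = 6 − 3 = 3.
Area = (9 × 3) / 2 = 13.5.

13.5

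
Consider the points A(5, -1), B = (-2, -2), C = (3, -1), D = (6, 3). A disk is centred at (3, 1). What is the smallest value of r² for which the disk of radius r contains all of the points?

34

The required radius is the distance from (3, 1) to the farthest point.
Squared distances: 8, 34, 4, 13.
Maximum is 34, attained at B.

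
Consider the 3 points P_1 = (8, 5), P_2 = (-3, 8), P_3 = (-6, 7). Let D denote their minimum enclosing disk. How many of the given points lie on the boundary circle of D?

2

Side lengths²: P_1P_2² = 130, P_1P_3² = 200, P_2P_3² = 10.
Since P_1P_3² = 200 ≥ 130 + 10 = 140, the angle opposite P_1P_3 is not acute, so the smallest enclosing circle has P_1P_3 as diameter.
Centre = midpoint of P_1P_3 = (1, 6), r² = 200/4 = 50.
The points at distance exactly r from the centre are P_1, P_3 — 2 points.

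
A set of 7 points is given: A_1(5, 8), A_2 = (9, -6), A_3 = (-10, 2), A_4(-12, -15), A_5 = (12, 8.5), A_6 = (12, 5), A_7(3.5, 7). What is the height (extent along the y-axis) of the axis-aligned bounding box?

23.5

max y = 8.5, min y = -15, so height = 23.5.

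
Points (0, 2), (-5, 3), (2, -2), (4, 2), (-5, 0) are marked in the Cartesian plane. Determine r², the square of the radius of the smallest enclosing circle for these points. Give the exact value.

3485/162

A smallest enclosing disk is always determined by at most three of the input points on its boundary.
The minimum enclosing circle is determined by three boundary points: (-5, 3), (4, 2), (-5, 0).
Their circumcentre is (-11/18, 1.5) with r² = 3485/162.
The farthest remaining point (2, -2) is at distance² 3089/162 ≤ 3485/162.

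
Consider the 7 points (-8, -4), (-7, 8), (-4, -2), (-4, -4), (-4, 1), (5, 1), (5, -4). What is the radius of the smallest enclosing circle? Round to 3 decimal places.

8.515

The minimum enclosing circle of a finite set is fixed by two of the points (as a diameter) or three (as a circumcircle).
The minimum enclosing circle is determined by three boundary points: (-8, -4), (-7, 8), (5, -4).
Their circumcentre is (-1.5, 1.5) with r² = 72.5.
The farthest remaining point (5, 1) is at distance² 42.5 ≤ 72.5.
r = √(72.5) ≈ 8.515.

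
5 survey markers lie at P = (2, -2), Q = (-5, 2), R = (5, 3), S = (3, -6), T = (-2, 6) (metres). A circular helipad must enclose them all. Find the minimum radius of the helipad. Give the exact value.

6.5

A smallest enclosing disk is always determined by at most three of the input points on its boundary.
The farthest pair is S–T with squared distance 169. The circle on this segment as diameter has centre (0.5, 0) and r² = 169/4 = 42.25.
Check P: distance² to centre = 6.25 ≤ 42.25, so it lies inside.
All remaining points lie in this disk, and no smaller disk contains both endpoints, so this is the minimum enclosing circle.
r = √(42.25) = 6.5.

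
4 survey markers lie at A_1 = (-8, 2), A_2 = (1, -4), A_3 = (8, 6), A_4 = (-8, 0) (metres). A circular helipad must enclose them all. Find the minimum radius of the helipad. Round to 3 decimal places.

The farthest pair is A_3–A_4 with squared distance 292. The circle on this segment as diameter has centre (0, 3) and r² = 292/4 = 73.
Check A_1: distance² to centre = 65 ≤ 73, so it lies inside.
All remaining points lie in this disk, and no smaller disk contains both endpoints, so this is the minimum enclosing circle.
r = √73 ≈ 8.544.

8.544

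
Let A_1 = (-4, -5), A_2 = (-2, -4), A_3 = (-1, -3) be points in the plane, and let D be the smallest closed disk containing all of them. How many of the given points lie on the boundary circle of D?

Side lengths²: A_1A_2² = 5, A_1A_3² = 13, A_2A_3² = 2.
Since A_1A_3² = 13 ≥ 5 + 2 = 7, the angle opposite A_1A_3 is not acute, so the smallest enclosing circle has A_1A_3 as diameter.
Centre = midpoint of A_1A_3 = (-2.5, -4), r² = 13/4 = 3.25.
The points at distance exactly r from the centre are A_1, A_3 — 2 points.

2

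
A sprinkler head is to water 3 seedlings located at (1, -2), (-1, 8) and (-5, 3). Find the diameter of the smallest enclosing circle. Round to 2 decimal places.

10.20

Call the three points A, B, C in the order given.
Side lengths²: AB² = 104, AC² = 61, BC² = 41.
Since AB² = 104 ≥ 61 + 41 = 102, the angle opposite AB is not acute, so the smallest enclosing circle has AB as diameter.
Centre = midpoint of AB = (0, 3), r² = 104/4 = 26.
Diameter = 2r = 2√26 ≈ 10.20.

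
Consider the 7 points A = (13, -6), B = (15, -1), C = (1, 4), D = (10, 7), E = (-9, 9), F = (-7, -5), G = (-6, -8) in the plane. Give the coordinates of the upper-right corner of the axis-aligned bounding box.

x-range [-9, 15], y-range [-8, 9].
The upper-right corner is (15, 9).

(15, 9)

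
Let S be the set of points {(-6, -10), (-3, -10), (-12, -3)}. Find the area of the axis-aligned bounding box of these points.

63

x ranges over [-12, -3], width 9.
y ranges over [-10, -3], height 7.
Area = 9 × 7 = 63.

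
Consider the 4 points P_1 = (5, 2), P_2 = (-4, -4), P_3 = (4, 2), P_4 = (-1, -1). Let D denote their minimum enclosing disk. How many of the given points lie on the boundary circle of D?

2

The minimum enclosing circle of a finite set is fixed by two of the points (as a diameter) or three (as a circumcircle).
The farthest pair is P_1–P_2 with squared distance 117. The circle on this segment as diameter has centre (0.5, -1) and r² = 117/4 = 29.25.
Check P_3: distance² to centre = 21.25 ≤ 29.25, so it lies inside.
All remaining points lie in this disk, and no smaller disk contains both endpoints, so this is the minimum enclosing circle.
The points at distance exactly r from the centre are P_1, P_2 — 2 points.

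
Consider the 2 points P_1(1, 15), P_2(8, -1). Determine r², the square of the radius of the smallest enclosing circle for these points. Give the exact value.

76.25

The smallest circle enclosing two points has them as diameter endpoints.
Centre = midpoint = (4.5, 7); r² = |P_1P_2|²/4 = 305/4 = 76.25.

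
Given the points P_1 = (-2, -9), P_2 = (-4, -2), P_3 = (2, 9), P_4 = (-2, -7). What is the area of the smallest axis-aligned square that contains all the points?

The bounding box has width 6 and height 18.
An axis-aligned square enclosing the set must have side ≥ max(width, height).
So the minimum side is max(6, 18) = 18.
Area = 18² = 324.

324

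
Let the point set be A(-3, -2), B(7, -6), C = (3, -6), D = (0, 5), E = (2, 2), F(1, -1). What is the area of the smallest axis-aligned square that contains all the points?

121

The bounding box has width 10 and height 11.
An axis-aligned square enclosing the set must have side ≥ max(width, height).
So the minimum side is max(10, 11) = 11.
Area = 11² = 121.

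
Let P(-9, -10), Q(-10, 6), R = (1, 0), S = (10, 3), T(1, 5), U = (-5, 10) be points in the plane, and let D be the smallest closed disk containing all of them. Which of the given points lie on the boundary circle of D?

P, S, U

A smallest enclosing disk is always determined by at most three of the input points on its boundary.
The minimum enclosing circle is determined by three boundary points: P, S, U.
Their circumcentre is (-89/82, -97/82) with r² = 471965/3362.
The farthest remaining point Q is at distance² 440641/3362 ≤ 471965/3362.
The points at distance exactly r from the centre are P, S, U — 3 points.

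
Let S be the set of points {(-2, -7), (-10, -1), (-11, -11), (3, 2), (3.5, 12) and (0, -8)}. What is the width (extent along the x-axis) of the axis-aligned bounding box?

max x = 3.5, min x = -11, so width = 14.5.

14.5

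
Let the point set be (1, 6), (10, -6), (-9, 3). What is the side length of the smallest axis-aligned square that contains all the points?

The bounding box has width 19 and height 12.
An axis-aligned square enclosing the set must have side ≥ max(width, height).
So the minimum side is max(19, 12) = 19.

19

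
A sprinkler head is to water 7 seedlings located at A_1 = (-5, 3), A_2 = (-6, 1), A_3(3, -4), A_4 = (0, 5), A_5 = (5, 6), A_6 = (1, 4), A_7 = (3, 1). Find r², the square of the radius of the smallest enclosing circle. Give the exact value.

40.2376

The minimum enclosing circle of a finite set is fixed by two of the points (as a diameter) or three (as a circumcircle).
The minimum enclosing circle is determined by three boundary points: A_2, A_3, A_5.
Their circumcentre is (0.3, 1.74) with r² = 40.2376.
The farthest remaining point A_1 is at distance² 29.6776 ≤ 40.2376.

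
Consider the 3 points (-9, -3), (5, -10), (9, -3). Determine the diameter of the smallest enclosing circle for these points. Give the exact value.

18

Call the three points A, B, C in the order given.
Side lengths²: AB² = 245, AC² = 324, BC² = 65.
Since AC² = 324 ≥ 245 + 65 = 310, the angle opposite AC is not acute, so the smallest enclosing circle has AC as diameter.
Centre = midpoint of AC = (0, -3), r² = 324/4 = 81.
Diameter = 2r = 2√81 = 18.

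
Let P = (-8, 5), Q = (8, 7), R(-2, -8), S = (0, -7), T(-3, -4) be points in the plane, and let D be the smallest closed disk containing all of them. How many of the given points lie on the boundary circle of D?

3

A smallest enclosing disk is always determined by at most three of the input points on its boundary.
The minimum enclosing circle is determined by three boundary points: P, Q, R.
Their circumcentre is (27/44, 12/11) with r² = 173225/1936.
The farthest remaining point S is at distance² 127465/1936 ≤ 173225/1936.
The points at distance exactly r from the centre are P, Q, R — 3 points.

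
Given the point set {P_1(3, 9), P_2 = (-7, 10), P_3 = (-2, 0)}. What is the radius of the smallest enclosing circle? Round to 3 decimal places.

Side lengths²: P_1P_2² = 101, P_1P_3² = 106, P_2P_3² = 125.
Since P_2P_3² = 125 < 106 + 101 = 207, the triangle is acute, so the smallest enclosing circle is the circumcircle.
Circumcentre = (-89/38, 231/38), r² = 26765/722.
r = √(26765/722) ≈ 6.089.

6.089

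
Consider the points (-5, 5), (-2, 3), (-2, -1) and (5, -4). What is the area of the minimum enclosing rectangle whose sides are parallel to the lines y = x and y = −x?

In coordinates u = x + y, v = x − y the rectangle is axis-aligned; the map (x,y)→(u,v) scales areas by 2.
u-values: 0, 1, -3, 1; range = 1 − (-3) = 4.
v-values: -10, -5, -1, 9; range = 9 − (-10) = 19.
Area = (4 × 19) / 2 = 38.

38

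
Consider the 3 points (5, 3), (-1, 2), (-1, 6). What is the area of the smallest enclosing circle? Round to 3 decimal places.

Call the three points A, B, C in the order given.
Side lengths²: AB² = 37, AC² = 45, BC² = 16.
Since AC² = 45 < 37 + 16 = 53, the triangle is acute, so the smallest enclosing circle is the circumcircle.
Circumcentre = (1.75, 4), r² = 11.5625.
Area = π·r² = π·11.5625 ≈ 36.325.

36.325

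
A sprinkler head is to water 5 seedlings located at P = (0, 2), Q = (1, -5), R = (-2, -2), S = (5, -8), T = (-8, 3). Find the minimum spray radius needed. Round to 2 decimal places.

8.51

A smallest enclosing disk is always determined by at most three of the input points on its boundary.
The farthest pair is S–T with squared distance 290. The circle on this segment as diameter has centre (-1.5, -2.5) and r² = 290/4 = 72.5.
Check P: distance² to centre = 22.5 ≤ 72.5, so it lies inside.
All remaining points lie in this disk, and no smaller disk contains both endpoints, so this is the minimum enclosing circle.
r = √(72.5) ≈ 8.51.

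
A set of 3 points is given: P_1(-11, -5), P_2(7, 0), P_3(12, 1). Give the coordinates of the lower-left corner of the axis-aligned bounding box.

(-11, -5)

x-range [-11, 12], y-range [-5, 1].
The lower-left corner is (-11, -5).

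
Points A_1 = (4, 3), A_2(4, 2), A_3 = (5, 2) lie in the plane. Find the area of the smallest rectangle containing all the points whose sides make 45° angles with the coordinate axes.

In coordinates u = x + y, v = x − y the rectangle is axis-aligned; the map (x,y)→(u,v) scales areas by 2.
u-values: 7, 6, 7; range = 7 − 6 = 1.
v-values: 1, 2, 3; range = 3 − 1 = 2.
Area = (1 × 2) / 2 = 1.

1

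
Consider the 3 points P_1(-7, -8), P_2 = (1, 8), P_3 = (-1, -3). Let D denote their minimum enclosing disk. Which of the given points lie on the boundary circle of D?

Side lengths²: P_1P_2² = 320, P_1P_3² = 61, P_2P_3² = 125.
Since P_1P_2² = 320 ≥ 125 + 61 = 186, the angle opposite P_1P_2 is not acute, so the smallest enclosing circle has P_1P_2 as diameter.
Centre = midpoint of P_1P_2 = (-3, 0), r² = 320/4 = 80.
The points at distance exactly r from the centre are P_1, P_2 — 2 points.

P_1, P_2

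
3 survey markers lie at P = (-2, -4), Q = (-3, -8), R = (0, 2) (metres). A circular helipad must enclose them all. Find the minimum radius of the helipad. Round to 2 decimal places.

5.22

Side lengths²: PQ² = 17, PR² = 40, QR² = 109.
Since QR² = 109 ≥ 40 + 17 = 57, the angle opposite QR is not acute, so the smallest enclosing circle has QR as diameter.
Centre = midpoint of QR = (-1.5, -3), r² = 109/4 = 27.25.
r = √(27.25) ≈ 5.22.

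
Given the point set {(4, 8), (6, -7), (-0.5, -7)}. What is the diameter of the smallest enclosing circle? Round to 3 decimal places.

15.799

Call the three points A, B, C in the order given.
Side lengths²: AB² = 229, AC² = 245.25, BC² = 42.25.
Since AC² = 245.25 < 229 + 42.25 = 271.25, the triangle is acute, so the smallest enclosing circle is the circumcircle.
Circumcentre = (2.75, 0.2), r² = 62.4025.
Diameter = 2r = 2√(62.4025) ≈ 15.799.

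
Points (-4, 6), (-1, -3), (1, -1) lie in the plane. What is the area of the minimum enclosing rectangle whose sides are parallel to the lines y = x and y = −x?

In coordinates u = x + y, v = x − y the rectangle is axis-aligned; the map (x,y)→(u,v) scales areas by 2.
u-values: 2, -4, 0; range = 2 − (-4) = 6.
v-values: -10, 2, 2; range = 2 − (-10) = 12.
Area = (6 × 12) / 2 = 36.

36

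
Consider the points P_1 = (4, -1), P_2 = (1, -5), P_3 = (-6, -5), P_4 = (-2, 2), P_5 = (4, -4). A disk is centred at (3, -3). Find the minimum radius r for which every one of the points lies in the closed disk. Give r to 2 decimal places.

The required radius is the distance from (3, -3) to the farthest point.
Squared distances: 5, 8, 85, 50, 2.
Maximum is 85, attained at P_3.
r = √85 ≈ 9.22.

9.22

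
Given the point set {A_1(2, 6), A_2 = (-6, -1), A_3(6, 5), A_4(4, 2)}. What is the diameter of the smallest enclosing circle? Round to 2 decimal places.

13.42

The farthest pair is A_2–A_3 with squared distance 180. The circle on this segment as diameter has centre (0, 2) and r² = 180/4 = 45.
Check A_1: distance² to centre = 20 ≤ 45, so it lies inside.
All remaining points lie in this disk, and no smaller disk contains both endpoints, so this is the minimum enclosing circle.
Diameter = 2r = 2√45 ≈ 13.42.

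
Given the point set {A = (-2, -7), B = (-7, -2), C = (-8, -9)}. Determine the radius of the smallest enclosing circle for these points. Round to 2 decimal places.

3.95

Side lengths²: AB² = 50, AC² = 40, BC² = 50.
Since BC² = 50 < 50 + 40 = 90, the triangle is acute, so the smallest enclosing circle is the circumcircle.
Circumcentre = (-5.75, -5.75), r² = 15.625.
r = √(15.625) ≈ 3.95.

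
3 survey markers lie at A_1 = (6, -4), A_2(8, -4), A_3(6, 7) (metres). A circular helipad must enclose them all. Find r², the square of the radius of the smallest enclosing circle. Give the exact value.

Side lengths²: A_1A_2² = 4, A_1A_3² = 121, A_2A_3² = 125.
Since A_2A_3² = 125 ≥ 121 + 4 = 125, the angle opposite A_2A_3 is not acute, so the smallest enclosing circle has A_2A_3 as diameter.
Centre = midpoint of A_2A_3 = (7, 1.5), r² = 125/4 = 31.25.

31.25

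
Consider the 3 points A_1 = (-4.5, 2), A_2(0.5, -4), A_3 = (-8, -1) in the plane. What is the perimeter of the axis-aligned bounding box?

29

Width = max x − min x = 0.5 − (-8) = 8.5.
Height = max y − min y = 2 − (-4) = 6.
Perimeter = 2(8.5 + 6) = 29.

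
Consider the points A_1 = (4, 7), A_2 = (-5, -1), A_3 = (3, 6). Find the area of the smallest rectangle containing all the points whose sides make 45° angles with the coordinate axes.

In coordinates u = x + y, v = x − y the rectangle is axis-aligned; the map (x,y)→(u,v) scales areas by 2.
u-values: 11, -6, 9; range = 11 − (-6) = 17.
v-values: -3, -4, -3; range = -3 − (-4) = 1.
Area = (17 × 1) / 2 = 8.5.

8.5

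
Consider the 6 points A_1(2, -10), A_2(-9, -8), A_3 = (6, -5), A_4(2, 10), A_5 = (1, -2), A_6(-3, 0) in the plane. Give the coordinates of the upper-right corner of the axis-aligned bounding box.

x-range [-9, 6], y-range [-10, 10].
The upper-right corner is (6, 10).

(6, 10)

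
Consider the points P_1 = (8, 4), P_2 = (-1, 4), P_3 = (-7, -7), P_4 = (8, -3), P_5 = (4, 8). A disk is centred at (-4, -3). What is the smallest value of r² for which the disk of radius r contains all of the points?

193

The required radius is the distance from (-4, -3) to the farthest point.
Squared distances: 193, 58, 25, 144, 185.
Maximum is 193, attained at P_1.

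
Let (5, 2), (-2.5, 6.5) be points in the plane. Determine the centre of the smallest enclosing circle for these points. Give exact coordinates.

(1.25, 4.25)

The smallest circle enclosing two points has them as diameter endpoints.
Centre = midpoint = (1.25, 4.25); r² = |(5, 2)−(-2.5, 6.5)|²/4 = 76.5/4 = 19.125.
Centre = (1.25, 4.25).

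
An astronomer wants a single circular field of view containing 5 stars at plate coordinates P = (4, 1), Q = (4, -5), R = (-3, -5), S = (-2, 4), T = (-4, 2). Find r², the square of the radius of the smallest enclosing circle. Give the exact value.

533/18

A smallest enclosing disk is always determined by at most three of the input points on its boundary.
The minimum enclosing circle is determined by three boundary points: Q, R, S.
Their circumcentre is (0.5, -5/6) with r² = 533/18.
The farthest remaining point T is at distance² 509/18 ≤ 533/18.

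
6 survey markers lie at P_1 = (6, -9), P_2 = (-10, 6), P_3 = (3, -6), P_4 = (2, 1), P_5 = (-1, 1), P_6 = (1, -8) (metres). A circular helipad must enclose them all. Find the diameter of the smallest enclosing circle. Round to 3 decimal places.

By Welzl's lemma the MEC is supported by two points (diametrically opposite) or three points (on a circumcircle).
The farthest pair is P_1–P_2 with squared distance 481. The circle on this segment as diameter has centre (-2, -1.5) and r² = 481/4 = 120.25.
Check P_3: distance² to centre = 45.25 ≤ 120.25, so it lies inside.
All remaining points lie in this disk, and no smaller disk contains both endpoints, so this is the minimum enclosing circle.
Diameter = 2r = 2√(120.25) ≈ 21.932.

21.932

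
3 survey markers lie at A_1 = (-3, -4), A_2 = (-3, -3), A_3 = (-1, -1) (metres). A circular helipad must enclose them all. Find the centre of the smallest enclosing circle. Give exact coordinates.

(-2, -2.5)

Side lengths²: A_1A_2² = 1, A_1A_3² = 13, A_2A_3² = 8.
Since A_1A_3² = 13 ≥ 8 + 1 = 9, the angle opposite A_1A_3 is not acute, so the smallest enclosing circle has A_1A_3 as diameter.
Centre = midpoint of A_1A_3 = (-2, -2.5), r² = 13/4 = 3.25.
Centre = (-2, -2.5).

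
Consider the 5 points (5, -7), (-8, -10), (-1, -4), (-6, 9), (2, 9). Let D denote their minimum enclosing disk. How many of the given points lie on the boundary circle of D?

2

The farthest pair is (-8, -10)–(2, 9) with squared distance 461. The circle on this segment as diameter has centre (-3, -0.5) and r² = 461/4 = 115.25.
Check (5, -7): distance² to centre = 106.25 ≤ 115.25, so it lies inside.
All remaining points lie in this disk, and no smaller disk contains both endpoints, so this is the minimum enclosing circle.
The points at distance exactly r from the centre are (-8, -10), (2, 9) — 2 points.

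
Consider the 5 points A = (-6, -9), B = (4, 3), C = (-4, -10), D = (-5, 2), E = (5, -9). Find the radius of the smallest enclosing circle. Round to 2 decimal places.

By Welzl's lemma the MEC is supported by two points (diametrically opposite) or three points (on a circumcircle).
The minimum enclosing circle is determined by three boundary points: A, B, E.
Their circumcentre is (-0.5, -41/12) with r² = 8845/144.
The farthest remaining point C is at distance² 8005/144 ≤ 8845/144.
r = √(8845/144) ≈ 7.84.

7.84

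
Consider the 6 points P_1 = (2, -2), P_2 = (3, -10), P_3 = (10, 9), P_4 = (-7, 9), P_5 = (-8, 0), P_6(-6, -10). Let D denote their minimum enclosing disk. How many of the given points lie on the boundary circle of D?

The minimum enclosing circle of a finite set is fixed by two of the points (as a diameter) or three (as a circumcircle).
The minimum enclosing circle is determined by three boundary points: P_3, P_4, P_6.
Their circumcentre is (1.5, -3/38) with r² = 111677/722.
The farthest remaining point P_2 is at distance² 72689/722 ≤ 111677/722.
The points at distance exactly r from the centre are P_3, P_4, P_6 — 3 points.

3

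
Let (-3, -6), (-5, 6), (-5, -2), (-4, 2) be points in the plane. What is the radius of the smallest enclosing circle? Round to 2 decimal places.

6.08

The minimum enclosing circle of a finite set is fixed by two of the points (as a diameter) or three (as a circumcircle).
The farthest pair is (-3, -6)–(-5, 6) with squared distance 148. The circle on this segment as diameter has centre (-4, 0) and r² = 148/4 = 37.
Check (-5, -2): distance² to centre = 5 ≤ 37, so it lies inside.
All remaining points lie in this disk, and no smaller disk contains both endpoints, so this is the minimum enclosing circle.
r = √37 ≈ 6.08.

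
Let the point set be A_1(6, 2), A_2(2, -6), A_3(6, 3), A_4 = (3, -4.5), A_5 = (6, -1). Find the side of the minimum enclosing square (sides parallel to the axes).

The bounding box has width 4 and height 9.
An axis-aligned square enclosing the set must have side ≥ max(width, height).
So the minimum side is max(4, 9) = 9.

9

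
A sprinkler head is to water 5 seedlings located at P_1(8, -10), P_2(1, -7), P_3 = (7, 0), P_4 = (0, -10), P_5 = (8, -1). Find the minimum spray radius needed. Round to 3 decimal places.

A smallest enclosing disk is always determined by at most three of the input points on its boundary.
The minimum enclosing circle is determined by three boundary points: P_1, P_3, P_4.
Their circumcentre is (4, -5.35) with r² = 37.6225.
The farthest remaining point P_5 is at distance² 34.9225 ≤ 37.6225.
r = √(37.6225) ≈ 6.134.

6.134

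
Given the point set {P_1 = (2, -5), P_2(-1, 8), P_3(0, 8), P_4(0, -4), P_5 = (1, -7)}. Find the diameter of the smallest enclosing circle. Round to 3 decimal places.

The minimum enclosing circle of a finite set is fixed by two of the points (as a diameter) or three (as a circumcircle).
The farthest pair is P_2–P_5 with squared distance 229. The circle on this segment as diameter has centre (0, 0.5) and r² = 229/4 = 57.25.
Check P_1: distance² to centre = 34.25 ≤ 57.25, so it lies inside.
All remaining points lie in this disk, and no smaller disk contains both endpoints, so this is the minimum enclosing circle.
Diameter = 2r = 2√(57.25) ≈ 15.133.

15.133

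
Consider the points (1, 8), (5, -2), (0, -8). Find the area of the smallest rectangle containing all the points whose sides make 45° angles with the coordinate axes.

127.5

In coordinates u = x + y, v = x − y the rectangle is axis-aligned; the map (x,y)→(u,v) scales areas by 2.
u-values: 9, 3, -8; range = 9 − (-8) = 17.
v-values: -7, 7, 8; range = 8 − (-7) = 15.
Area = (17 × 15) / 2 = 127.5.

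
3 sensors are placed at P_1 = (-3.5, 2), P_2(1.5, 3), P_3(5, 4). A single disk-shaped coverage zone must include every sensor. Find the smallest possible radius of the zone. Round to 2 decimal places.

4.37

Side lengths²: P_1P_2² = 26, P_1P_3² = 76.25, P_2P_3² = 13.25.
Since P_1P_3² = 76.25 ≥ 26 + 13.25 = 39.25, the angle opposite P_1P_3 is not acute, so the smallest enclosing circle has P_1P_3 as diameter.
Centre = midpoint of P_1P_3 = (0.75, 3), r² = 76.25/4 = 19.0625.
r = √(19.0625) ≈ 4.37.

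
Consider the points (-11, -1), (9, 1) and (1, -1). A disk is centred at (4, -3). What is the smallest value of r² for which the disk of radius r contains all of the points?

The required radius is the distance from (4, -3) to the farthest point.
Squared distances: 229, 41, 13.
Maximum is 229, attained at (-11, -1).

229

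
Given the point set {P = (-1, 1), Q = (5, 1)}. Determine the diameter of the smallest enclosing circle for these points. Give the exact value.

6

The smallest circle enclosing two points has them as diameter endpoints.
Centre = midpoint = (2, 1); r² = |PQ|²/4 = 36/4 = 9.
Diameter = 2r = 2√9 = 6.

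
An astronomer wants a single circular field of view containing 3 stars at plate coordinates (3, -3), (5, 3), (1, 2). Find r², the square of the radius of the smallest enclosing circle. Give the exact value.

Call the three points A, B, C in the order given.
Side lengths²: AB² = 40, AC² = 29, BC² = 17.
Since AB² = 40 < 29 + 17 = 46, the triangle is acute, so the smallest enclosing circle is the circumcircle.
Circumcentre = (79/22, 3/22), r² = 2465/242.

2465/242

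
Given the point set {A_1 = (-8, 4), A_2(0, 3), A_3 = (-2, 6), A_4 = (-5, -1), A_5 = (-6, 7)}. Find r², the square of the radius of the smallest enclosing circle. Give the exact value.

By Welzl's lemma the MEC is supported by two points (diametrically opposite) or three points (on a circumcircle).
The minimum enclosing circle is determined by three boundary points: A_2, A_4, A_5.
Their circumcentre is (-93/22, 139/44) with r² = 34645/1936.
The farthest remaining point A_1 is at distance² 28925/1936 ≤ 34645/1936.

34645/1936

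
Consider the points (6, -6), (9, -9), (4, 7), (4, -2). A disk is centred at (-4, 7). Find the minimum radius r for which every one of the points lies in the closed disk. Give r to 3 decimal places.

The required radius is the distance from (-4, 7) to the farthest point.
Squared distances: 269, 425, 64, 145.
Maximum is 425, attained at (9, -9).
r = √425 ≈ 20.616.

20.616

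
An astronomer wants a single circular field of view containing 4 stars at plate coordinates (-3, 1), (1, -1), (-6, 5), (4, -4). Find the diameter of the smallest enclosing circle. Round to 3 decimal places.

The minimum enclosing circle of a finite set is fixed by two of the points (as a diameter) or three (as a circumcircle).
The farthest pair is (-6, 5)–(4, -4) with squared distance 181. The circle on this segment as diameter has centre (-1, 0.5) and r² = 181/4 = 45.25.
Check (-3, 1): distance² to centre = 4.25 ≤ 45.25, so it lies inside.
All remaining points lie in this disk, and no smaller disk contains both endpoints, so this is the minimum enclosing circle.
Diameter = 2r = 2√(45.25) ≈ 13.454.

13.454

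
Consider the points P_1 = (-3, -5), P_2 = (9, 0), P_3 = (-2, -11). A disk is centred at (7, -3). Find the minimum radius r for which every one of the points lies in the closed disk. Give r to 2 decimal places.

The required radius is the distance from (7, -3) to the farthest point.
Squared distances: 104, 13, 145.
Maximum is 145, attained at P_3.
r = √145 ≈ 12.04.

12.04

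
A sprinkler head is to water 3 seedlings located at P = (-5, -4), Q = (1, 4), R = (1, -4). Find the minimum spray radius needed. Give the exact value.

5

Side lengths²: PQ² = 100, PR² = 36, QR² = 64.
Since PQ² = 100 ≥ 64 + 36 = 100, the angle opposite PQ is not acute, so the smallest enclosing circle has PQ as diameter.
Centre = midpoint of PQ = (-2, 0), r² = 100/4 = 25.
r = √25 = 5.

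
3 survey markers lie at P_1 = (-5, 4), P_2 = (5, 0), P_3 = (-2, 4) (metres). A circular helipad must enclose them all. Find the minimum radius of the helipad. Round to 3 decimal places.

5.385

Side lengths²: P_1P_2² = 116, P_1P_3² = 9, P_2P_3² = 65.
Since P_1P_2² = 116 ≥ 65 + 9 = 74, the angle opposite P_1P_2 is not acute, so the smallest enclosing circle has P_1P_2 as diameter.
Centre = midpoint of P_1P_2 = (0, 2), r² = 116/4 = 29.
r = √29 ≈ 5.385.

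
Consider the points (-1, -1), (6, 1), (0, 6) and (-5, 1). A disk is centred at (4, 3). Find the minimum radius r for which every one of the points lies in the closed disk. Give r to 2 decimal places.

9.22

The required radius is the distance from (4, 3) to the farthest point.
Squared distances: 41, 8, 25, 85.
Maximum is 85, attained at (-5, 1).
r = √85 ≈ 9.22.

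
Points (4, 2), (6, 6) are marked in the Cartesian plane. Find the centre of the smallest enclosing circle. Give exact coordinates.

(5, 4)

The smallest circle enclosing two points has them as diameter endpoints.
Centre = midpoint = (5, 4); r² = |(4, 2)−(6, 6)|²/4 = 20/4 = 5.
Centre = (5, 4).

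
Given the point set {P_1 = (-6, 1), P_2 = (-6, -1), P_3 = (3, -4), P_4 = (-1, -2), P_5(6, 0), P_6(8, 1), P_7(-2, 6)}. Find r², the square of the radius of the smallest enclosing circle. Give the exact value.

50

By Welzl's lemma the MEC is supported by two points (diametrically opposite) or three points (on a circumcircle).
The farthest pair is P_2–P_6 with squared distance 200. The circle on this segment as diameter has centre (1, 0) and r² = 200/4 = 50.
Check P_1: distance² to centre = 50 ≤ 50, so it lies inside.
All remaining points lie in this disk, and no smaller disk contains both endpoints, so this is the minimum enclosing circle.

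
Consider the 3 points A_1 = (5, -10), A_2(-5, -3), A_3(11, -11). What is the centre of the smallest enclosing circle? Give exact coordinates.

(3, -7)

Side lengths²: A_1A_2² = 149, A_1A_3² = 37, A_2A_3² = 320.
Since A_2A_3² = 320 ≥ 149 + 37 = 186, the angle opposite A_2A_3 is not acute, so the smallest enclosing circle has A_2A_3 as diameter.
Centre = midpoint of A_2A_3 = (3, -7), r² = 320/4 = 80.
Centre = (3, -7).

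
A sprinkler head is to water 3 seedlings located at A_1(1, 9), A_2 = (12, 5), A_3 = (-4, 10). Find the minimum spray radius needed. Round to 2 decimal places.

Side lengths²: A_1A_2² = 137, A_1A_3² = 26, A_2A_3² = 281.
Since A_2A_3² = 281 ≥ 137 + 26 = 163, the angle opposite A_2A_3 is not acute, so the smallest enclosing circle has A_2A_3 as diameter.
Centre = midpoint of A_2A_3 = (4, 7.5), r² = 281/4 = 70.25.
r = √(70.25) ≈ 8.38.

8.38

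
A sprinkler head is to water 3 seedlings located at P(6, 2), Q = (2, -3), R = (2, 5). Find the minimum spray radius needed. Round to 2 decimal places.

Side lengths²: PQ² = 41, PR² = 25, QR² = 64.
Since QR² = 64 < 41 + 25 = 66, the triangle is acute, so the smallest enclosing circle is the circumcircle.
Circumcentre = (2.125, 1), r² = 16.015625.
r = √(16.015625) ≈ 4.00.

4.00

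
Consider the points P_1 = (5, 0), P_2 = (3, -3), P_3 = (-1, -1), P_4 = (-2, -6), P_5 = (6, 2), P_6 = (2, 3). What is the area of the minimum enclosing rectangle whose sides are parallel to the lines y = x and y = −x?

In coordinates u = x + y, v = x − y the rectangle is axis-aligned; the map (x,y)→(u,v) scales areas by 2.
u-values: 5, 0, -2, -8, 8, 5; range = 8 − (-8) = 16.
v-values: 5, 6, 0, 4, 4, -1; range = 6 − (-1) = 7.
Area = (16 × 7) / 2 = 56.

56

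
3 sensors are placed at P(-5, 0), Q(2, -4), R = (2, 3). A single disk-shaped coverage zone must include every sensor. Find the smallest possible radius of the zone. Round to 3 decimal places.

4.386

Side lengths²: PQ² = 65, PR² = 58, QR² = 49.
Since PQ² = 65 < 58 + 49 = 107, the triangle is acute, so the smallest enclosing circle is the circumcircle.
Circumcentre = (-9/14, -0.5), r² = 1885/98.
r = √(1885/98) ≈ 4.386.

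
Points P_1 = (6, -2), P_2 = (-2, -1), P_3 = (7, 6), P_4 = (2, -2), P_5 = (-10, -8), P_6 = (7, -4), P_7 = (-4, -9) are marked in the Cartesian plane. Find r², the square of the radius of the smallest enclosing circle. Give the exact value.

By Welzl's lemma the MEC is supported by two points (diametrically opposite) or three points (on a circumcircle).
The farthest pair is P_3–P_5 with squared distance 485. The circle on this segment as diameter has centre (-1.5, -1) and r² = 485/4 = 121.25.
Check P_1: distance² to centre = 57.25 ≤ 121.25, so it lies inside.
All remaining points lie in this disk, and no smaller disk contains both endpoints, so this is the minimum enclosing circle.

121.25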